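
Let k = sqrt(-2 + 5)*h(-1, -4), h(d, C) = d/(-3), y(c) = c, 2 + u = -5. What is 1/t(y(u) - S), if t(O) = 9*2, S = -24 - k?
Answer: 1/18 ≈ 0.055556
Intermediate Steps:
u = -7 (u = -2 - 5 = -7)
h(d, C) = -d/3 (h(d, C) = d*(-1/3) = -d/3)
k = sqrt(3)/3 (k = sqrt(-2 + 5)*(-1/3*(-1)) = sqrt(3)*(1/3) = sqrt(3)/3 ≈ 0.57735)
S = -24 - sqrt(3)/3 ≈ -24.577
t(O) = 18
1/t(y(u) - S) = 1/18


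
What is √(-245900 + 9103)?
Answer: 11*I*√1957 ≈ 486.62*I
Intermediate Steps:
√(-245900 + 9103) = √(-236797) = 11*I*√1957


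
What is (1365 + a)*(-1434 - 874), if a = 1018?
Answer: -5499964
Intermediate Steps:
(1365 + a)*(-1434 - 874) = (1365 + 1018)*(-1434 - 874) = 2383*(-2308) = -5499964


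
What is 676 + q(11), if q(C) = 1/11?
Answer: 7437/11 ≈ 676.09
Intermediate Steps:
q(C) = 1/11
676 + q(11) = 676 + 1/11 = 7437/11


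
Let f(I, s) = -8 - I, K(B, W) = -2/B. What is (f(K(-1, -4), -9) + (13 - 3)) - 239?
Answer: -239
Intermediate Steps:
(f(K(-1, -4), -9) + (13 - 3)) - 239 = ((-8 - (-2)/(-1)) + (13 - 3)) - 239 = ((-8 - (-2)*(-1)) + 10) - 239 = ((-8 - 1*2) + 10) - 239 = ((-8 - 2) + 10) - 239 = (-10 + 10) - 239 = 0 - 239 = -239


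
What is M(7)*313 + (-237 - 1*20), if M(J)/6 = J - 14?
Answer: -13403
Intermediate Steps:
M(J) = -84 + 6*J (M(J) = 6*(J - 14) = 6*(-14 + J) = -84 + 6*J)
M(7)*313 + (-237 - 1*20) = (-84 + 6*7)*313 + (-237 - 1*20) = (-84 + 42)*313 + (-237 - 20) = -42*313 - 257 = -13146 - 257 = -13403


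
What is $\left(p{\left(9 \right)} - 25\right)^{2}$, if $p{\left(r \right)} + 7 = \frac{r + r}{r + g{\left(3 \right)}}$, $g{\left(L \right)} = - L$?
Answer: $841$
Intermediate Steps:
$p{\left(r \right)} = -7 + \frac{2 r}{-3 + r}$ ($p{\left(r \right)} = -7 + \frac{r + r}{r - 3} = -7 + \frac{2 r}{r - 3} = -7 + \frac{2 r}{-3 + r}$)
$\left(p{\left(9 \right)} - 25\right)^{2} = \left(\frac{21 - 45}{-3 + 9} - 25\right)^{2} = \left(\frac{21 - 45}{6} - 25\right)^{2} = \left(\frac{1}{6} \left(-24\right) - 25\right)^{2} = \left(-4 - 25\right)^{2} = \left(-29\right)^{2} = 841$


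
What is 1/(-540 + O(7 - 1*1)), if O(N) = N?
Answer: -1/534 ≈ -0.0018727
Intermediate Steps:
1/(-540 + O(7 - 1*1)) = 1/(-540 + (7 - 1*1)) = 1/(-540 + (7 - 1)) = 1/(-540 + 6) = 1/(-534) = -1/534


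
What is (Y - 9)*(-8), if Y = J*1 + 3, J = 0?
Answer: 48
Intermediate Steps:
Y = 3 (Y = 0*1 + 3 = 0 + 3 = 3)
(Y - 9)*(-8) = (3 - 9)*(-8) = -6*(-8) = 48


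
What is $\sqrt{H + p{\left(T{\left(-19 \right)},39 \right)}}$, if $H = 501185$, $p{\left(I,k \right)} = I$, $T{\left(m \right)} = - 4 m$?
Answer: $\sqrt{501261} \approx 708.0$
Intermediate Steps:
$\sqrt{H + p{\left(T{\left(-19 \right)},39 \right)}} = \sqrt{501185 - -76} = \sqrt{501185 + 76} = \sqrt{501261}$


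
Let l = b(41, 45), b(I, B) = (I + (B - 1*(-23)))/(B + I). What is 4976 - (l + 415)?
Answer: 392137/86 ≈ 4559.7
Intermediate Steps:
b(I, B) = (23 + B + I)/(B + I) (b(I, B) = (I + (B + 23))/(B + I) = (I + (23 + B))/(B + I) = (23 + B + I)/(B + I))
l = 109/86 (l = (23 + 45 + 41)/(45 + 41) = 109/86 ≈ 1.2674)
4976 - (l + 415) = 4976 - (109/86 + 415) = 4976 - 1*35799/86 = 4976 - 35799/86 = 392137/86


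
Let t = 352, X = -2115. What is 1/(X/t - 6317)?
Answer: -352/2225699 ≈ -0.00015815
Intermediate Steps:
1/(X/t - 6317) = 1/(-2115/352 - 6317) = 1/(-2225699/352) = -352/2225699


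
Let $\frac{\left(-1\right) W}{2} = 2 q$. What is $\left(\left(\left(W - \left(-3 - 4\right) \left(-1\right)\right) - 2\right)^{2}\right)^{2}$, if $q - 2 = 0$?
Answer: $83521$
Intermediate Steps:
$q = 2$ ($q = 2 + 0 = 2$)
$W = -8$ ($W = - 2 \cdot 2 \cdot 2 = \left(-2\right) 4 = -8$)
$\left(\left(\left(W - \left(-3 - 4\right) \left(-1\right)\right) - 2\right)^{2}\right)^{2} = \left(\left(\left(-8 - \left(-3 - 4\right) \left(-1\right)\right) - 2\right)^{2}\right)^{2} = \left(\left(\left(-8 - \left(-7\right) \left(-1\right)\right) - 2\right)^{2}\right)^{2} = \left(\left(\left(-8 - 7\right) - 2\right)^{2}\right)^{2} = \left(\left(-15 - 2\right)^{2}\right)^{2} = \left(\left(-17\right)^{2}\right)^{2} = 289^{2} = 83521$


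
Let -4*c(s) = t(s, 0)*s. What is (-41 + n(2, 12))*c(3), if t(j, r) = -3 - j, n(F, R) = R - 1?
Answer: -135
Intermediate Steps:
n(F, R) = -1 + R
c(s) = -s*(-3 - s)/4 (c(s) = -(-3 - s)*s/4 = -s*(-3 - s)/4)
(-41 + n(2, 12))*c(3) = (-41 + (-1 + 12))*((1/4)*3*(3 + 3)) = (-41 + 11)*((1/4)*3*6) = -30*9/2 = -135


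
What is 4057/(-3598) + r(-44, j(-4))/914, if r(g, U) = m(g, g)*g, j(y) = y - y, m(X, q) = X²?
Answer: -155100065/1644286 ≈ -94.327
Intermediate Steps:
j(y) = 0
r(g, U) = g³ (r(g, U) = g²*g = g³)
4057/(-3598) + r(-44, j(-4))/914 = 4057/(-3598) + (-44)³/914 = 4057*(-1/3598) - 85184*1/914 = -4057/3598 - 42592/457 = -155100065/1644286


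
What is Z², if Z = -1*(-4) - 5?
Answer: 1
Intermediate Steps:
Z = -1 (Z = 4 - 5 = -1)
Z² = (-1)² = 1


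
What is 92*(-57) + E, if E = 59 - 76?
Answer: -5261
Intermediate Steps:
E = -17
92*(-57) + E = 92*(-57) - 17 = -5244 - 17 = -5261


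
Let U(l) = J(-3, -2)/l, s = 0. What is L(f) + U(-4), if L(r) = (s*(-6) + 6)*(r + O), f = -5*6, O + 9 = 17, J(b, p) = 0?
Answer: -132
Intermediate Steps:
O = 8 (O = -9 + 17 = 8)
f = -30
U(l) = 0 (U(l) = 0/l = 0)
L(r) = 48 + 6*r (L(r) = (0*(-6) + 6)*(r + 8) = (0 + 6)*(8 + r) = 6*(8 + r) = 48 + 6*r)
L(f) + U(-4) = (48 + 6*(-30)) + 0 = (48 - 180) + 0 = -132 + 0 = -132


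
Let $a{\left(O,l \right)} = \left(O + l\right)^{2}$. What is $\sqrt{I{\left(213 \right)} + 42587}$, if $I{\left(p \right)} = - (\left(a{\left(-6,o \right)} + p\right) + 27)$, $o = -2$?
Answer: $\sqrt{42283} \approx 205.63$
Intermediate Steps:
$I{\left(p \right)} = -91 - p$ ($I{\left(p \right)} = - (\left(\left(-6 - 2\right)^{2} + p\right) + 27) = - (\left(\left(-8\right)^{2} + p\right) + 27) = - (\left(64 + p\right) + 27) = - (91 + p) = -91 - p$)
$\sqrt{I{\left(213 \right)} + 42587} = \sqrt{\left(-91 - 213\right) + 42587} = \sqrt{-304 + 42587} = \sqrt{42283}$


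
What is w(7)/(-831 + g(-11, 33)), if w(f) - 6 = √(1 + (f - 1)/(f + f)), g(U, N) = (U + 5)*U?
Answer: -2/255 - √70/5355 ≈ -0.0094055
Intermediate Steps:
g(U, N) = U*(5 + U) (g(U, N) = (5 + U)*U = U*(5 + U))
w(f) = 6 + √(1 + (-1 + f)/(2*f)) (w(f) = 6 + √(1 + (f - 1)/(f + f)) = 6 + √(1 + (-1 + f)/((2*f))) = 6 + √(1 + (-1 + f)*(1/(2*f))) = 6 + √(1 + (-1 + f)/(2*f)))
w(7)/(-831 + g(-11, 33)) = (6 + √(6 - 2/7)/2)/(-831 - 11*(5 - 11)) = (6 + √(6 - 2*⅐)/2)/(-831 - 11*(-6)) = (6 + √(6 - 2/7)/2)/(-831 + 66) = (6 + √(40/7)/2)/(-765) = (6 + (2*√70/7)/2)*(-1/765) = (6 + √70/7)*(-1/765) = -2/255 - √70/5355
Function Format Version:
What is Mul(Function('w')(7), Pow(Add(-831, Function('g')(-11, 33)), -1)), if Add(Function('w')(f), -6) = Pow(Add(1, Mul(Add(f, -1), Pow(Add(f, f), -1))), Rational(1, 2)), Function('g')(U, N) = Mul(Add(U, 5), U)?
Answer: Add(Rational(-2, 255), Mul(Rational(-1, 5355), Pow(70, Rational(1, 2)))) ≈ -0.0094055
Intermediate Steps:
Function('g')(U, N) = Mul(U, Add(5, U)) (Function('g')(U, N) = Mul(Add(5, U), U) = Mul(U, Add(5, U)))
Function('w')(f) = Add(6, Pow(Add(1, Mul(Rational(1, 2), Pow(f, -1), Add(-1, f))), Rational(1, 2))) (Function('w')(f) = Add(6, Pow(Add(1, Mul(Add(f, -1), Pow(Add(f, f), -1))), Rational(1, 2))) = Add(6, Pow(Add(1, Mul(Add(-1, f), Pow(Mul(2, f), -1))), Rational(1, 2))) = Add(6, Pow(Add(1, Mul(Add(-1, f), Mul(Rational(1, 2), Pow(f, -1)))), Rational(1, 2))) = Add(6, Pow(Add(1, Mul(Rational(1, 2), Pow(f, -1), Add(-1, f))), Rational(1, 2))))
Mul(Function('w')(7), Pow(Add(-831, Function('g')(-11, 33)), -1)) = Mul(Add(6, Mul(Rational(1, 2), Pow(Add(6, Mul(-2, Pow(7, -1))), Rational(1, 2)))), Pow(Add(-831, Mul(-11, Add(5, -11))), -1)) = Mul(Add(6, Mul(Rational(1, 2), Pow(Add(6, Mul(-2, Rational(1, 7))), Rational(1, 2)))), Pow(Add(-831, Mul(-11, -6)), -1)) = Mul(Add(6, Mul(Rational(1, 2), Pow(Add(6, Rational(-2, 7)), Rational(1, 2)))), Pow(Add(-831, 66), -1)) = Mul(Add(6, Mul(Rational(1, 2), Pow(Rational(40, 7), Rational(1, 2)))), Pow(-765, -1)) = Mul(Add(6, Mul(Rational(1, 2), Mul(Rational(2, 7), Pow(70, Rational(1, 2))))), Rational(-1, 765)) = Mul(Add(6, Mul(Rational(1, 7), Pow(70, Rational(1, 2)))), Rational(-1, 765)) = Add(Rational(-2, 255), Mul(Rational(-1, 5355), Pow(70, Rational(1, 2))))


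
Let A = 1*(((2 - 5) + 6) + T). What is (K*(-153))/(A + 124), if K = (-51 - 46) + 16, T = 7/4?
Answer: 49572/515 ≈ 96.256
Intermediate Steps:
T = 7/4 (T = 7*(¼) = 7/4 ≈ 1.7500)
A = 19/4 (A = 1*(((2 - 5) + 6) + 7/4) = 1*((-3 + 6) + 7/4) = 1*(3 + 7/4) = 1*(19/4) = 19/4 ≈ 4.7500)
K = -81 (K = -97 + 16 = -81)
(K*(-153))/(A + 124) = (-81*(-153))/(19/4 + 124) = 12393/(515/4) = 12393*(4/515) = 49572/515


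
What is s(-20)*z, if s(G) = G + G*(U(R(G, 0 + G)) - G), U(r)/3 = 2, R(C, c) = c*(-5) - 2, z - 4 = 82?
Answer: -46440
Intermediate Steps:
z = 86 (z = 4 + 82 = 86)
R(C, c) = -2 - 5*c (R(C, c) = -5*c - 2 = -2 - 5*c)
U(r) = 6 (U(r) = 3*2 = 6)
s(G) = G + G*(6 - G)
s(-20)*z = -20*(7 - 1*(-20))*86 = -20*(7 + 20)*86 = -20*27*86 = -540*86 = -46440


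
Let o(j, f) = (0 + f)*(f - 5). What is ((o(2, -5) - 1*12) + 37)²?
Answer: 5625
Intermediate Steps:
o(j, f) = f*(-5 + f)
((o(2, -5) - 1*12) + 37)² = ((-5*(-5 - 5) - 1*12) + 37)² = ((-5*(-10) - 12) + 37)² = ((50 - 12) + 37)² = (38 + 37)² = 75² = 5625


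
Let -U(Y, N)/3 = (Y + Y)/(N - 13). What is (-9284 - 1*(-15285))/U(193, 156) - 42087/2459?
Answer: -2158910383/2847522 ≈ -758.17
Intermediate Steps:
U(Y, N) = -6*Y/(-13 + N) (U(Y, N) = -3*(Y + Y)/(N - 13) = -3*2*Y/(-13 + N) = -6*Y/(-13 + N))
(-9284 - 1*(-15285))/U(193, 156) - 42087/2459 = (-9284 - 1*(-15285))/((-6*193/(-13 + 156))) - 42087/2459 = (-9284 + 15285)/((-6*193/143)) - 42087*1/2459 = 6001/((-6*193*1/143)) - 42087/2459 = 6001/(-1158/143) - 42087/2459 = 6001*(-143/1158) - 42087/2459 = -858143/1158 - 42087/2459 = -2158910383/2847522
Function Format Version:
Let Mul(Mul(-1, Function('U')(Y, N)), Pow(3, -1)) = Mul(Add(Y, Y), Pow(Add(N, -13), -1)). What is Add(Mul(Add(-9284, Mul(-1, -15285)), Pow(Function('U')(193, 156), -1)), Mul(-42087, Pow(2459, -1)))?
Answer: Rational(-2158910383, 2847522) ≈ -758.17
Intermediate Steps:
Function('U')(Y, N) = Mul(-6, Y, Pow(Add(-13, N), -1)) (Function('U')(Y, N) = Mul(-3, Mul(Add(Y, Y), Pow(Add(N, -13), -1))) = Mul(-3, Mul(Mul(2, Y), Pow(Add(-13, N), -1))) = Mul(-3, Mul(2, Y, Pow(Add(-13, N), -1))) = Mul(-6, Y, Pow(Add(-13, N), -1)))
Add(Mul(Add(-9284, Mul(-1, -15285)), Pow(Function('U')(193, 156), -1)), Mul(-42087, Pow(2459, -1))) = Add(Mul(Add(-9284, Mul(-1, -15285)), Pow(Mul(-6, 193, Pow(Add(-13, 156), -1)), -1)), Mul(-42087, Pow(2459, -1))) = Add(Mul(Add(-9284, 15285), Pow(Mul(-6, 193, Pow(143, -1)), -1)), Mul(-42087, Rational(1, 2459))) = Add(Mul(6001, Pow(Mul(-6, 193, Rational(1, 143)), -1)), Rational(-42087, 2459)) = Add(Mul(6001, Pow(Rational(-1158, 143), -1)), Rational(-42087, 2459)) = Add(Mul(6001, Rational(-143, 1158)), Rational(-42087, 2459)) = Add(Rational(-858143, 1158), Rational(-42087, 2459)) = Rational(-2158910383, 2847522)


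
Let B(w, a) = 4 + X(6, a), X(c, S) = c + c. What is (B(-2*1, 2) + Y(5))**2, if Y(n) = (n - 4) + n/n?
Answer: 324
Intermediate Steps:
X(c, S) = 2*c
B(w, a) = 16 (B(w, a) = 4 + 2*6 = 4 + 12 = 16)
Y(n) = -3 + n (Y(n) = (-4 + n) + 1 = -3 + n)
(B(-2*1, 2) + Y(5))**2 = (16 + (-3 + 5))**2 = (16 + 2)**2 = 18**2 = 324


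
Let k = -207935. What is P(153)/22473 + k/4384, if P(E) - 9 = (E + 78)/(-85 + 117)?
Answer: -194702173/4105068 ≈ -47.430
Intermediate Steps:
P(E) = 183/16 + E/32 (P(E) = 9 + (E + 78)/(-85 + 117) = 9 + (78 + E)/32 = 9 + (78 + E)*(1/32) = 9 + (39/16 + E/32) = 183/16 + E/32)
P(153)/22473 + k/4384 = (183/16 + (1/32)*153)/22473 - 207935/4384 = (183/16 + 153/32)*(1/22473) - 207935*1/4384 = (519/32)*(1/22473) - 207935/4384 = 173/239712 - 207935/4384 = -194702173/4105068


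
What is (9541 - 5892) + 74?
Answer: 3723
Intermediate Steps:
(9541 - 5892) + 74 = 3649 + 74 = 3723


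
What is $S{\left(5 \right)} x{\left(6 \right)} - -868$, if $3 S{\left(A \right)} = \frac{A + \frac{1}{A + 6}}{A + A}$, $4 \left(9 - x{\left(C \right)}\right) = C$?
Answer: $\frac{9562}{11} \approx 869.27$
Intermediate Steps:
$x{\left(C \right)} = 9 - \frac{C}{4}$
$S{\left(A \right)} = \frac{A + \frac{1}{6 + A}}{6 A}$ ($S{\left(A \right)} = \frac{\left(A + \frac{1}{A + 6}\right) \frac{1}{A + A}}{3} = \frac{\left(A + \frac{1}{6 + A}\right) \frac{1}{2 A}}{3} = \frac{\frac{1}{2} \frac{1}{A} \left(A + \frac{1}{6 + A}\right)}{3} = \frac{A + \frac{1}{6 + A}}{6 A}$)
$S{\left(5 \right)} x{\left(6 \right)} - -868 = \frac{1 + 5^{2} + 6 \cdot 5}{6 \cdot 5 \left(6 + 5\right)} \left(9 - \frac{3}{2}\right) - -868 = \frac{1}{6} \cdot \frac{1}{5} \cdot \frac{1}{11} \left(1 + 25 + 30\right) \left(9 - \frac{3}{2}\right) + 868 = \frac{1}{6} \cdot \frac{1}{5} \cdot \frac{1}{11} \cdot 56 \cdot \frac{15}{2} + 868 = \frac{28}{165} \cdot \frac{15}{2} + 868 = \frac{14}{11} + 868 = \frac{9562}{11}$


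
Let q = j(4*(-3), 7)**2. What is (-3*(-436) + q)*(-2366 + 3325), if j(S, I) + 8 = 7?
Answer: 1255331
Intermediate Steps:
j(S, I) = -1 (j(S, I) = -8 + 7 = -1)
q = 1 (q = (-1)**2 = 1)
(-3*(-436) + q)*(-2366 + 3325) = (-3*(-436) + 1)*(-2366 + 3325) = (1308 + 1)*959 = 1309*959 = 1255331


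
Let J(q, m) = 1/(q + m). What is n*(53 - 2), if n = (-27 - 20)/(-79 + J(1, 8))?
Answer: 21573/710 ≈ 30.385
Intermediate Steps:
J(q, m) = 1/(m + q)
n = 423/710 (n = (-27 - 20)/(-79 + 1/(8 + 1)) = -47/(-79 + 1/9) = -47/(-79 + ⅑) = -47/(-710/9) = -47*(-9/710) = 423/710 ≈ 0.59577)
n*(53 - 2) = 423*(53 - 2)/710 = (423/710)*51 = 21573/710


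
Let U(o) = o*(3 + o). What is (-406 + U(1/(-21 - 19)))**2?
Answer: 422134778961/2560000 ≈ 1.6490e+5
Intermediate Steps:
(-406 + U(1/(-21 - 19)))**2 = (-406 + (3 + 1/(-21 - 19))/(-21 - 19))**2 = (-406 + (3 + 1/(-40))/(-40))**2 = (-406 - (3 - 1/40)/40)**2 = (-406 - 1/40*119/40)**2 = (-406 - 119/1600)**2 = (-649719/1600)**2 = 422134778961/2560000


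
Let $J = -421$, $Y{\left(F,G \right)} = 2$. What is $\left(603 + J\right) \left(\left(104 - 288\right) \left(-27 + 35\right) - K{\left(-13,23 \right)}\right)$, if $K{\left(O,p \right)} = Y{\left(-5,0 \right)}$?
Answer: $-268268$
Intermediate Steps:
$K{\left(O,p \right)} = 2$
$\left(603 + J\right) \left(\left(104 - 288\right) \left(-27 + 35\right) - K{\left(-13,23 \right)}\right) = \left(603 - 421\right) \left(\left(104 - 288\right) \left(-27 + 35\right) - 2\right) = 182 \left(\left(-184\right) 8 - 2\right) = 182 \left(-1472 - 2\right) = 182 \left(-1474\right) = -268268$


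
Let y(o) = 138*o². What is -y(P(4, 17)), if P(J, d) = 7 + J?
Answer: -16698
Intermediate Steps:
-y(P(4, 17)) = -138*(7 + 4)² = -138*11² = -138*121 = -1*16698 = -16698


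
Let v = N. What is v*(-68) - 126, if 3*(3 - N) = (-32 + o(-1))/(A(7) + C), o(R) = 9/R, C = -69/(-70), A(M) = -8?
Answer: -290930/1473 ≈ -197.51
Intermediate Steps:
C = 69/70 (C = -69*(-1/70) = 69/70 ≈ 0.98571)
N = 1549/1473 (N = 3 - (-32 + 9/(-1))/(3*(-8 + 69/70)) = 3 - (-32 + 9*(-1))/(3*(-491/70)) = 3 - (-32 - 9)*(-70)/(3*491) = 3 - (-41)*(-70)/(3*491) = 3 - ⅓*2870/491 = 3 - 2870/1473 = 1549/1473 ≈ 1.0516)
v = 1549/1473 ≈ 1.0516
v*(-68) - 126 = (1549/1473)*(-68) - 126 = -105332/1473 - 126 = -290930/1473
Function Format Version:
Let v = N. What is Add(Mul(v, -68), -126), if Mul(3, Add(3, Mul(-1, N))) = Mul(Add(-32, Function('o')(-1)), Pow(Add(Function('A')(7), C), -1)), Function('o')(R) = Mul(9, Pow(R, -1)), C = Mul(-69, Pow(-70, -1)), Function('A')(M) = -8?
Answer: Rational(-290930, 1473) ≈ -197.51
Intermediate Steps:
C = Rational(69, 70) (C = Mul(-69, Rational(-1, 70)) = Rational(69, 70) ≈ 0.98571)
N = Rational(1549, 1473) (N = Add(3, Mul(Rational(-1, 3), Mul(Add(-32, Mul(9, Pow(-1, -1))), Pow(Add(-8, Rational(69, 70)), -1)))) = Add(3, Mul(Rational(-1, 3), Mul(Add(-32, Mul(9, -1)), Pow(Rational(-491, 70), -1)))) = Add(3, Mul(Rational(-1, 3), Mul(Add(-32, -9), Rational(-70, 491)))) = Add(3, Mul(Rational(-1, 3), Mul(-41, Rational(-70, 491)))) = Add(3, Mul(Rational(-1, 3), Rational(2870, 491))) = Add(3, Rational(-2870, 1473)) = Rational(1549, 1473) ≈ 1.0516)
v = Rational(1549, 1473) ≈ 1.0516
Add(Mul(v, -68), -126) = Add(Mul(Rational(1549, 1473), -68), -126) = Add(Rational(-105332, 1473), -126) = Rational(-290930, 1473)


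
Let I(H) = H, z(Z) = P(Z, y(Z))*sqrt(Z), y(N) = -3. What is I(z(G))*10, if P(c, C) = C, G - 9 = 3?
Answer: -60*sqrt(3) ≈ -103.92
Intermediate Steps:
G = 12 (G = 9 + 3 = 12)
z(Z) = -3*sqrt(Z)
I(z(G))*10 = -6*sqrt(3)*10 = -60*sqrt(3)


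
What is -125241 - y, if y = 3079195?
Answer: -3204436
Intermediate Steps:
-125241 - y = -125241 - 1*3079195 = -125241 - 3079195 = -3204436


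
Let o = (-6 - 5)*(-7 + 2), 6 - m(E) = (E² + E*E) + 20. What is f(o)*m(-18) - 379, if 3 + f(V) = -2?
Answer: 2931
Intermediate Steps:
m(E) = -14 - 2*E² (m(E) = 6 - ((E² + E*E) + 20) = 6 - ((E² + E²) + 20) = 6 - (2*E² + 20) = 6 - (20 + 2*E²) = 6 + (-20 - 2*E²) = -14 - 2*E²)
o = 55 (o = -11*(-5) = 55)
f(V) = -5 (f(V) = -3 - 2 = -5)
f(o)*m(-18) - 379 = -5*(-14 - 2*(-18)²) - 379 = -5*(-14 - 2*324) - 379 = -5*(-14 - 648) - 379 = -5*(-662) - 379 = 3310 - 379 = 2931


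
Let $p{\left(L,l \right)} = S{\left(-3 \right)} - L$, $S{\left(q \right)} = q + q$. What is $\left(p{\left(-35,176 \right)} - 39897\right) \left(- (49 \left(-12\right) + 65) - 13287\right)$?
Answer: $508875152$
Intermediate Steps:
$S{\left(q \right)} = 2 q$
$p{\left(L,l \right)} = -6 - L$ ($p{\left(L,l \right)} = 2 \left(-3\right) - L = -6 - L$)
$\left(p{\left(-35,176 \right)} - 39897\right) \left(- (49 \left(-12\right) + 65) - 13287\right) = \left(\left(-6 - -35\right) - 39897\right) \left(- (49 \left(-12\right) + 65) - 13287\right) = \left(\left(-6 + 35\right) - 39897\right) \left(- (-588 + 65) - 13287\right) = \left(29 - 39897\right) \left(\left(-1\right) \left(-523\right) - 13287\right) = - 39868 \left(523 - 13287\right) = \left(-39868\right) \left(-12764\right) = 508875152$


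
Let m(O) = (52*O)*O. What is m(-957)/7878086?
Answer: 23812074/3939043 ≈ 6.0451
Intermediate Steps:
m(O) = 52*O²
m(-957)/7878086 = (52*(-957)²)/7878086 = (52*915849)*(1/7878086) = 47624148*(1/7878086) = 23812074/3939043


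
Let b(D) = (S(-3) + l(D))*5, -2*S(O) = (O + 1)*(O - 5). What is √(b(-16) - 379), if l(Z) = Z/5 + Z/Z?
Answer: I*√430 ≈ 20.736*I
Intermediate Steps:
S(O) = -(1 + O)*(-5 + O)/2 (S(O) = -(O + 1)*(O - 5)/2 = -(1 + O)*(-5 + O)/2)
l(Z) = 1 + Z/5 (l(Z) = Z*(⅕) + 1 = Z/5 + 1 = 1 + Z/5)
b(D) = -35 + D (b(D) = ((5/2 + 2*(-3) - ½*(-3)²) + (1 + D/5))*5 = ((5/2 - 6 - ½*9) + (1 + D/5))*5 = ((5/2 - 6 - 9/2) + (1 + D/5))*5 = (-8 + (1 + D/5))*5 = (-7 + D/5)*5 = -35 + D)
√(b(-16) - 379) = √((-35 - 16) - 379) = √(-51 - 379) = √(-430) = I*√430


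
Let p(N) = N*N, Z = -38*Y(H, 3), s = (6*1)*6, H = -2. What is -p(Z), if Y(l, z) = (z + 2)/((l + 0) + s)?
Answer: -9025/289 ≈ -31.228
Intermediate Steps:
s = 36 (s = 6*6 = 36)
Y(l, z) = (2 + z)/(36 + l) (Y(l, z) = (z + 2)/((l + 0) + 36) = (2 + z)/(l + 36) = (2 + z)/(36 + l))
Z = -95/17 (Z = -38*(2 + 3)/(36 - 2) = -38*5/34 = -95/17 ≈ -5.5882)
p(N) = N**2
-p(Z) = -(-95/17)**2 = -1*9025/289 = -9025/289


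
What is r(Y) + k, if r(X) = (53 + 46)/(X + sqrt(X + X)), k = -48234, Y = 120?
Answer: -5691513/118 - 33*sqrt(15)/1180 ≈ -48233.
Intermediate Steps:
r(X) = 99/(X + sqrt(2)*sqrt(X)) (r(X) = 99/(X + sqrt(2*X)) = 99/(X + sqrt(2)*sqrt(X)))
r(Y) + k = 99/(120 + sqrt(2)*sqrt(120)) - 48234 = 99/(120 + sqrt(2)*(2*sqrt(30))) - 48234 = 99/(120 + 4*sqrt(15)) - 48234 = -48234 + 99/(120 + 4*sqrt(15))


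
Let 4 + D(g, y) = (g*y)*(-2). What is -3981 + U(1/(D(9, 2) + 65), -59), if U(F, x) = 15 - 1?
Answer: -3967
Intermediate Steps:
D(g, y) = -4 - 2*g*y (D(g, y) = -4 + (g*y)*(-2) = -4 - 2*g*y)
U(F, x) = 14
-3981 + U(1/(D(9, 2) + 65), -59) = -3981 + 14 = -3967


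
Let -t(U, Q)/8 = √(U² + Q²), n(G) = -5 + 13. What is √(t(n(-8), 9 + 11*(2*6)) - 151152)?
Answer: 2*√(-37788 - 2*√19945) ≈ 390.23*I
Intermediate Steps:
n(G) = 8
t(U, Q) = -8*√(Q² + U²) (t(U, Q) = -8*√(U² + Q²) = -8*√(Q² + U²))
√(t(n(-8), 9 + 11*(2*6)) - 151152) = √(-8*√((9 + 11*(2*6))² + 8²) - 151152) = √(-8*√((9 + 11*12)² + 64) - 151152) = √(-8*√((9 + 132)² + 64) - 151152) = √(-8*√(141² + 64) - 151152) = √(-8*√(19881 + 64) - 151152) = √(-8*√19945 - 151152) = √(-151152 - 8*√19945)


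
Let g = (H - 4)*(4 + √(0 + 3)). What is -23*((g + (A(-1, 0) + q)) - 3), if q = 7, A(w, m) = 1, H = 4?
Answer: -115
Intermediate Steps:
g = 0 (g = (4 - 4)*(4 + √(0 + 3)) = 0*(4 + √3) = 0)
-23*((g + (A(-1, 0) + q)) - 3) = -23*((0 + (1 + 7)) - 3) = -23*((0 + 8) - 3) = -23*(8 - 3) = -23*5 = -115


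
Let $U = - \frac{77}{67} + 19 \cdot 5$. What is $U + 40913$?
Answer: $\frac{2747459}{67} \approx 41007.0$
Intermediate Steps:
$U = \frac{6288}{67}$ ($U = \left(-77\right) \frac{1}{67} + 95 = - \frac{77}{67} + 95 = \frac{6288}{67} \approx 93.851$)
$U + 40913 = \frac{6288}{67} + 40913 = \frac{2747459}{67}$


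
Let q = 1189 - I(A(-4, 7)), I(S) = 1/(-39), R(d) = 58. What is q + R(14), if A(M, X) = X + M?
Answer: 48634/39 ≈ 1247.0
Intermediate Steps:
A(M, X) = M + X
I(S) = -1/39
q = 46372/39 (q = 1189 - 1*(-1/39) = 1189 + 1/39 = 46372/39 ≈ 1189.0)
q + R(14) = 46372/39 + 58 = 48634/39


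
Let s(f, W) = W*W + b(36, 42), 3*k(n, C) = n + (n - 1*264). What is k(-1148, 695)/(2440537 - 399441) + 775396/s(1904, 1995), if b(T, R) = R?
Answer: 197407668772/1015462354179 ≈ 0.19440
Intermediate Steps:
k(n, C) = -88 + 2*n/3 (k(n, C) = (n + (n - 1*264))/3 = (n + (n - 264))/3 = (n + (-264 + n))/3 = (-264 + 2*n)/3 = -88 + 2*n/3)
s(f, W) = 42 + W² (s(f, W) = W*W + 42 = W² + 42 = 42 + W²)
k(-1148, 695)/(2440537 - 399441) + 775396/s(1904, 1995) = (-88 + (⅔)*(-1148))/(2440537 - 399441) + 775396/(42 + 1995²) = (-88 - 2296/3)/2041096 + 775396/(42 + 3980025) = -2560/3*1/2041096 + 775396/3980067 = -320/765411 + 775396*(1/3980067) = -320/765411 + 775396/3980067 = 197407668772/1015462354179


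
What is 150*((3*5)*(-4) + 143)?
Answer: 12450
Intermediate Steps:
150*((3*5)*(-4) + 143) = 150*(15*(-4) + 143) = 150*(-60 + 143) = 150*83 = 12450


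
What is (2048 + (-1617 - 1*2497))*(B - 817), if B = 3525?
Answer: -5594728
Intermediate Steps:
(2048 + (-1617 - 1*2497))*(B - 817) = (2048 + (-1617 - 1*2497))*(3525 - 817) = (2048 + (-1617 - 2497))*2708 = (2048 - 4114)*2708 = -2066*2708 = -5594728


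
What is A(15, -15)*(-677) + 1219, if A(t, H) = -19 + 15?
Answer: 3927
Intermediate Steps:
A(t, H) = -4
A(15, -15)*(-677) + 1219 = -4*(-677) + 1219 = 2708 + 1219 = 3927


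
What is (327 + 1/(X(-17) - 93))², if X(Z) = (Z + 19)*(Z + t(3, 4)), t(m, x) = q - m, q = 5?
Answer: 1617648400/15129 ≈ 1.0692e+5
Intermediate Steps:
t(m, x) = 5 - m
X(Z) = (2 + Z)*(19 + Z) (X(Z) = (Z + 19)*(Z + (5 - 1*3)) = (19 + Z)*(Z + (5 - 3)) = (19 + Z)*(Z + 2) = (19 + Z)*(2 + Z) = (2 + Z)*(19 + Z))
(327 + 1/(X(-17) - 93))² = (327 + 1/((38 + (-17)² + 21*(-17)) - 93))² = (327 + 1/((38 + 289 - 357) - 93))² = (327 + 1/(-30 - 93))² = (327 + 1/(-123))² = (327 - 1/123)² = (40220/123)² = 1617648400/15129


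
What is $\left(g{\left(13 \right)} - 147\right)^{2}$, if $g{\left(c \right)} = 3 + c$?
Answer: $17161$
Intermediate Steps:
$\left(g{\left(13 \right)} - 147\right)^{2} = \left(\left(3 + 13\right) - 147\right)^{2} = \left(16 - 147\right)^{2} = \left(-131\right)^{2} = 17161$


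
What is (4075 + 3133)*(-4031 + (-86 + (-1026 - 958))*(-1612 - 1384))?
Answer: 44672942312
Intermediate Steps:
(4075 + 3133)*(-4031 + (-86 + (-1026 - 958))*(-1612 - 1384)) = 7208*(-4031 + (-86 - 1984)*(-2996)) = 7208*(-4031 - 2070*(-2996)) = 7208*(-4031 + 6201720) = 7208*6197689 = 44672942312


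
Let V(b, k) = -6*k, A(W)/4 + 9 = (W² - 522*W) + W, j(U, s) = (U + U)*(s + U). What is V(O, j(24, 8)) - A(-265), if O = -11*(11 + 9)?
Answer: -842340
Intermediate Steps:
j(U, s) = 2*U*(U + s) (j(U, s) = (2*U)*(U + s) = 2*U*(U + s))
O = -220 (O = -11*20 = -220)
A(W) = -36 - 2084*W + 4*W² (A(W) = -36 + 4*((W² - 522*W) + W) = -36 + 4*(W² - 521*W) = -36 + (-2084*W + 4*W²) = -36 - 2084*W + 4*W²)
V(O, j(24, 8)) - A(-265) = -12*24*(24 + 8) - (-36 - 2084*(-265) + 4*(-265)²) = -12*24*32 - (-36 + 552260 + 4*70225) = -6*1536 - (-36 + 552260 + 280900) = -9216 - 1*833124 = -9216 - 833124 = -842340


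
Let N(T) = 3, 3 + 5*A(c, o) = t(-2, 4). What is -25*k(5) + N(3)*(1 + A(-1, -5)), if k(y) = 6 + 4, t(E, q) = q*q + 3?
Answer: -1187/5 ≈ -237.40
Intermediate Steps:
t(E, q) = 3 + q² (t(E, q) = q² + 3 = 3 + q²)
A(c, o) = 16/5 (A(c, o) = -⅗ + (3 + 4²)/5 = -⅗ + (3 + 16)/5 = -⅗ + (⅕)*19 = -⅗ + 19/5 = 16/5)
k(y) = 10
-25*k(5) + N(3)*(1 + A(-1, -5)) = -25*10 + 3*(1 + 16/5) = -250 + 3*(21/5) = -250 + 63/5 = -1187/5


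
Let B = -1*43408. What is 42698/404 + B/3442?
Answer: 32357421/347642 ≈ 93.077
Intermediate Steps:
B = -43408
42698/404 + B/3442 = 42698/404 - 43408/3442 = 42698*(1/404) - 43408*1/3442 = 21349/202 - 21704/1721 = 32357421/347642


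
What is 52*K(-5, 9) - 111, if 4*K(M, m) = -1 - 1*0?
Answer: -124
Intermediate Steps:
K(M, m) = -1/4 (K(M, m) = (-1 - 1*0)/4 = (-1 + 0)/4 = (1/4)*(-1) = -1/4)
52*K(-5, 9) - 111 = 52*(-1/4) - 111 = -13 - 111 = -124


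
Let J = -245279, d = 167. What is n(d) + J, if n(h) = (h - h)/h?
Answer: -245279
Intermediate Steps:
n(h) = 0 (n(h) = 0/h = 0)
n(d) + J = 0 - 245279 = -245279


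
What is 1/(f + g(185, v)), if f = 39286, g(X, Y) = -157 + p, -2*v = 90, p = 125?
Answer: 1/39254 ≈ 2.5475e-5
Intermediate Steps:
v = -45 (v = -½*90 = -45)
g(X, Y) = -32 (g(X, Y) = -157 + 125 = -32)
1/(f + g(185, v)) = 1/(39286 - 32) = 1/39254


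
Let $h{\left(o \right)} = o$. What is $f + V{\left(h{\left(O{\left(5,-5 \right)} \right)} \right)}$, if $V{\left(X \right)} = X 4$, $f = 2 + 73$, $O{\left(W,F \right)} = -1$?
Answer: $71$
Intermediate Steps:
$f = 75$
$V{\left(X \right)} = 4 X$
$f + V{\left(h{\left(O{\left(5,-5 \right)} \right)} \right)} = 75 + 4 \left(-1\right) = 75 - 4 = 71$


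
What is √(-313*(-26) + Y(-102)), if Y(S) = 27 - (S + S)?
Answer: √8369 ≈ 91.482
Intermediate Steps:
Y(S) = 27 - 2*S
√(-313*(-26) + Y(-102)) = √(-313*(-26) + (27 - 2*(-102))) = √(8138 + (27 + 204)) = √(8138 + 231) = √8369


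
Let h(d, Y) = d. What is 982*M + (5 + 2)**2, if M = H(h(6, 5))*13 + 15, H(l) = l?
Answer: 91375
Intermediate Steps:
M = 93 (M = 6*13 + 15 = 78 + 15 = 93)
982*M + (5 + 2)**2 = 982*93 + (5 + 2)**2 = 91326 + 7**2 = 91326 + 49 = 91375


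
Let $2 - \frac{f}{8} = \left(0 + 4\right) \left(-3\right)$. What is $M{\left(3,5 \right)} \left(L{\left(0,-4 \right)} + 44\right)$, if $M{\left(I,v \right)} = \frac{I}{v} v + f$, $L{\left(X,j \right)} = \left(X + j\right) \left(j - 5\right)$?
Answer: $9200$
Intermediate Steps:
$L{\left(X,j \right)} = \left(-5 + j\right) \left(X + j\right)$ ($L{\left(X,j \right)} = \left(X + j\right) \left(-5 + j\right) = \left(-5 + j\right) \left(X + j\right)$)
$f = 112$ ($f = 16 - 8 \left(0 + 4\right) \left(-3\right) = 16 - 8 \cdot 4 \left(-3\right) = 16 - -96 = 16 + 96 = 112$)
$M{\left(I,v \right)} = 112 + I$ ($M{\left(I,v \right)} = \frac{I}{v} v + 112 = I + 112 = 112 + I$)
$M{\left(3,5 \right)} \left(L{\left(0,-4 \right)} + 44\right) = \left(112 + 3\right) \left(\left(\left(-4\right)^{2} - 0 - -20 + 0 \left(-4\right)\right) + 44\right) = 115 \left(\left(16 + 0 + 20 + 0\right) + 44\right) = 115 \left(36 + 44\right) = 115 \cdot 80 = 9200$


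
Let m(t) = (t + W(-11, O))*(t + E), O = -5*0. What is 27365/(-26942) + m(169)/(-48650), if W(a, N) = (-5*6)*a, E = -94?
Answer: -23396116/13107283 ≈ -1.7850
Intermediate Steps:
O = 0
W(a, N) = -30*a
m(t) = (-94 + t)*(330 + t) (m(t) = (t - 30*(-11))*(t - 94) = (t + 330)*(-94 + t) = (330 + t)*(-94 + t) = (-94 + t)*(330 + t))
27365/(-26942) + m(169)/(-48650) = 27365/(-26942) + (-31020 + 169**2 + 236*169)/(-48650) = 27365*(-1/26942) + (-31020 + 28561 + 39884)*(-1/48650) = -27365/26942 + 37425*(-1/48650) = -27365/26942 - 1497/1946 = -23396116/13107283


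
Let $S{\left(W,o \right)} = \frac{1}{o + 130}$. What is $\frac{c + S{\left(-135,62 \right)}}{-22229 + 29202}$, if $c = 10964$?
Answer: $\frac{2105089}{1338816} \approx 1.5724$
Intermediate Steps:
$S{\left(W,o \right)} = \frac{1}{130 + o}$
$\frac{c + S{\left(-135,62 \right)}}{-22229 + 29202} = \frac{10964 + \frac{1}{130 + 62}}{-22229 + 29202} = \frac{10964 + \frac{1}{192}}{6973} = \left(10964 + \frac{1}{192}\right) \frac{1}{6973} = \frac{2105089}{192} \cdot \frac{1}{6973} = \frac{2105089}{1338816}$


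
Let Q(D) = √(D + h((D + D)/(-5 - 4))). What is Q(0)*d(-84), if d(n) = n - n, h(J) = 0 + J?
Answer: 0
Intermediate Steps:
h(J) = J
Q(D) = √7*√D/3 (Q(D) = √(D + (D + D)/(-5 - 4)) = √(D + (2*D)/(-9)) = √(D + (2*D)*(-⅑)) = √(D - 2*D/9) = √(7*D/9) = √7*√D/3)
d(n) = 0
Q(0)*d(-84) = (√7*√0/3)*0 = ((⅓)*√7*0)*0 = 0*0 = 0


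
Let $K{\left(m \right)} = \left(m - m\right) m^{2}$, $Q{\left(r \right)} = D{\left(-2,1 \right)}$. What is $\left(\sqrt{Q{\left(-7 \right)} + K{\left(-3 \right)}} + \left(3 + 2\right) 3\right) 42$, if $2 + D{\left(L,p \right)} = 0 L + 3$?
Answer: $672$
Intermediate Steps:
$D{\left(L,p \right)} = 1$ ($D{\left(L,p \right)} = -2 + \left(0 L + 3\right) = -2 + \left(0 + 3\right) = -2 + 3 = 1$)
$Q{\left(r \right)} = 1$
$K{\left(m \right)} = 0$ ($K{\left(m \right)} = 0 m^{2} = 0$)
$\left(\sqrt{Q{\left(-7 \right)} + K{\left(-3 \right)}} + \left(3 + 2\right) 3\right) 42 = \left(\sqrt{1 + 0} + \left(3 + 2\right) 3\right) 42 = \left(\sqrt{1} + 5 \cdot 3\right) 42 = \left(1 + 15\right) 42 = 16 \cdot 42 = 672$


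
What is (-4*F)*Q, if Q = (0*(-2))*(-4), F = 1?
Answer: 0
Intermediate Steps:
Q = 0 (Q = 0*(-4) = 0)
(-4*F)*Q = -4*1*0 = -4*0 = 0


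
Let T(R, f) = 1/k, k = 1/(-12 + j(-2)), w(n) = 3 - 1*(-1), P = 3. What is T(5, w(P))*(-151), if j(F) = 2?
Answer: 1510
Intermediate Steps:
w(n) = 4 (w(n) = 3 + 1 = 4)
k = -1/10 (k = 1/(-12 + 2) = 1/(-10) = -1/10 ≈ -0.10000)
T(R, f) = -10 (T(R, f) = 1/(-1/10) = -10)
T(5, w(P))*(-151) = -10*(-151) = 1510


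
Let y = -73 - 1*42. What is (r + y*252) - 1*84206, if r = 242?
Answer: -112944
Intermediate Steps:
y = -115 (y = -73 - 42 = -115)
(r + y*252) - 1*84206 = (242 - 115*252) - 1*84206 = (242 - 28980) - 84206 = -28738 - 84206 = -112944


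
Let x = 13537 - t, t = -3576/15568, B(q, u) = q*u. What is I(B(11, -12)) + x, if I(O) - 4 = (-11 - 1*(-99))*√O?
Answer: 26351233/1946 + 176*I*√33 ≈ 13541.0 + 1011.0*I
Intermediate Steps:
t = -447/1946 (t = -3576*1/15568 = -447/1946 ≈ -0.22970)
I(O) = 4 + 88*√O (I(O) = 4 + (-11 - 1*(-99))*√O = 4 + (-11 + 99)*√O = 4 + 88*√O)
x = 26343449/1946 (x = 13537 - 1*(-447/1946) = 13537 + 447/1946 = 26343449/1946 ≈ 13537.)
I(B(11, -12)) + x = (4 + 88*√(11*(-12))) + 26343449/1946 = (4 + 88*√(-132)) + 26343449/1946 = (4 + 88*(2*I*√33)) + 26343449/1946 = (4 + 176*I*√33) + 26343449/1946 = 26351233/1946 + 176*I*√33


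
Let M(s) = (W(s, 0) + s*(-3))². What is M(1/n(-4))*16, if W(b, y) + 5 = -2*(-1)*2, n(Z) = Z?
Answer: 1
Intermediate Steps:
W(b, y) = -1 (W(b, y) = -5 - 2*(-1)*2 = -5 + 2*2 = -5 + 4 = -1)
M(s) = (-1 - 3*s)² (M(s) = (-1 + s*(-3))² = (-1 - 3*s)²)
M(1/n(-4))*16 = (1 + 3/(-4))²*16 = (1 + 3*(-¼))²*16 = (1 - ¾)²*16 = (¼)²*16 = (1/16)*16 = 1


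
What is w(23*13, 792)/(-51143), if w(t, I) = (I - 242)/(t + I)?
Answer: -550/55797013 ≈ -9.8572e-6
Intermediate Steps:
w(t, I) = (-242 + I)/(I + t)
w(23*13, 792)/(-51143) = ((-242 + 792)/(792 + 23*13))/(-51143) = (550/(792 + 299))*(-1/51143) = (550/1091)*(-1/51143) = -550/55797013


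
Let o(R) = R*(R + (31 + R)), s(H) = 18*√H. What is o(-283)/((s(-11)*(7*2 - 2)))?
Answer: -151405*I*√11/2376 ≈ -211.34*I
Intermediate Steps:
o(R) = R*(31 + 2*R)
o(-283)/((s(-11)*(7*2 - 2))) = (-283*(31 + 2*(-283)))/(((18*√(-11))*(7*2 - 2))) = (-283*(31 - 566))/(((18*(I*√11))*(14 - 2))) = (-283*(-535))/(((18*I*√11)*12)) = 151405/((216*I*√11)) = 151405*(-I*√11/2376) = -151405*I*√11/2376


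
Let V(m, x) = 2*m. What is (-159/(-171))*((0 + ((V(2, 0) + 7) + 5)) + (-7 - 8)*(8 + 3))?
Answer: -7897/57 ≈ -138.54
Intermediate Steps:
(-159/(-171))*((0 + ((V(2, 0) + 7) + 5)) + (-7 - 8)*(8 + 3)) = (-159/(-171))*((0 + ((2*2 + 7) + 5)) + (-7 - 8)*(8 + 3)) = (-159*(-1/171))*((0 + ((4 + 7) + 5)) - 15*11) = 53*((0 + (11 + 5)) - 165)/57 = 53*((0 + 16) - 165)/57 = 53*(16 - 165)/57 = (53/57)*(-149) = -7897/57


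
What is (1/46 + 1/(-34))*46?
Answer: -6/17 ≈ -0.35294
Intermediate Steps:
(1/46 + 1/(-34))*46 = (1/46 - 1/34)*46 = -3/391*46 = -6/17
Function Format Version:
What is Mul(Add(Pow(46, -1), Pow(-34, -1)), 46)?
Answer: Rational(-6, 17) ≈ -0.35294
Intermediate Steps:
Mul(Add(Pow(46, -1), Pow(-34, -1)), 46) = Mul(Add(Rational(1, 46), Rational(-1, 34)), 46) = Mul(Rational(-3, 391), 46) = Rational(-6, 17)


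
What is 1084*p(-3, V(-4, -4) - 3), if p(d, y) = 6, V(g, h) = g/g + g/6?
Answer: 6504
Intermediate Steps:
V(g, h) = 1 + g/6 (V(g, h) = 1 + g*(⅙) = 1 + g/6)
1084*p(-3, V(-4, -4) - 3) = 1084*6 = 6504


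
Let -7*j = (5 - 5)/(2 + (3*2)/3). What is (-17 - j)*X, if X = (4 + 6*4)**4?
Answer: -10449152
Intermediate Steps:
j = 0 (j = -(5 - 5)/(7*(2 + (3*2)/3)) = -0/(2 + 6*(1/3)) = -0/(2 + 2) = -0/4 = -1/7*0 = 0)
X = 614656 (X = (4 + 24)**4 = 28**4 = 614656)
(-17 - j)*X = (-17 - 1*0)*614656 = (-17 + 0)*614656 = -17*614656 = -10449152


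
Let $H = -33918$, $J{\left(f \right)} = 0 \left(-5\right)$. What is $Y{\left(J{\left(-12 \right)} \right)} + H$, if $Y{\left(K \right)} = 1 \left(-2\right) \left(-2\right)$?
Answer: $-33914$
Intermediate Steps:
$J{\left(f \right)} = 0$
$Y{\left(K \right)} = 4$ ($Y{\left(K \right)} = \left(-2\right) \left(-2\right) = 4$)
$Y{\left(J{\left(-12 \right)} \right)} + H = 4 - 33918 = -33914$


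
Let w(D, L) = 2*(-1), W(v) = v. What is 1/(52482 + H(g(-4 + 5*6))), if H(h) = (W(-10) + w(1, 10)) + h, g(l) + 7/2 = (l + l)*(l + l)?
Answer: 2/110341 ≈ 1.8126e-5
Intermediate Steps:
w(D, L) = -2
g(l) = -7/2 + 4*l² (g(l) = -7/2 + (l + l)*(l + l) = -7/2 + (2*l)*(2*l) = -7/2 + 4*l²)
H(h) = -12 + h (H(h) = (-10 - 2) + h = -12 + h)
1/(52482 + H(g(-4 + 5*6))) = 1/(52482 + (-12 + (-7/2 + 4*(-4 + 5*6)²))) = 1/(52482 + (-12 + (-7/2 + 4*(-4 + 30)²))) = 1/(52482 + (-12 + (-7/2 + 4*26²))) = 1/(52482 + (-12 + (-7/2 + 4*676))) = 1/(52482 + (-12 + (-7/2 + 2704))) = 1/(52482 + (-12 + 5401/2)) = 1/(52482 + 5377/2) = 1/(110341/2) = 2/110341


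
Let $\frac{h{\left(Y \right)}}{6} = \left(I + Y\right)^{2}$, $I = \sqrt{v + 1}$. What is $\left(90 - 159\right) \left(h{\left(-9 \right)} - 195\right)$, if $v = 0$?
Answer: $-13041$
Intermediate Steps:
$I = 1$ ($I = \sqrt{0 + 1} = \sqrt{1} = 1$)
$h{\left(Y \right)} = 6 \left(1 + Y\right)^{2}$
$\left(90 - 159\right) \left(h{\left(-9 \right)} - 195\right) = \left(90 - 159\right) \left(6 \left(1 - 9\right)^{2} - 195\right) = - 69 \left(6 \left(-8\right)^{2} - 195\right) = - 69 \left(6 \cdot 64 - 195\right) = - 69 \left(384 - 195\right) = \left(-69\right) 189 = -13041$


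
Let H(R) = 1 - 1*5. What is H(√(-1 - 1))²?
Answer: 16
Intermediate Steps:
H(R) = -4 (H(R) = 1 - 5 = -4)
H(√(-1 - 1))² = (-4)² = 16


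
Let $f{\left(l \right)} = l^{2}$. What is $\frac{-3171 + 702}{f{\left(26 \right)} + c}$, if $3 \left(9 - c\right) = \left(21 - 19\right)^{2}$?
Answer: $- \frac{7407}{2051} \approx -3.6114$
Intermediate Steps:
$c = \frac{23}{3}$ ($c = 9 - \frac{\left(21 - 19\right)^{2}}{3} = 9 - \frac{2^{2}}{3} = 9 - \frac{4}{3} = \frac{23}{3} \approx 7.6667$)
$\frac{-3171 + 702}{f{\left(26 \right)} + c} = \frac{-3171 + 702}{26^{2} + \frac{23}{3}} = - \frac{2469}{676 + \frac{23}{3}} = - \frac{2469}{\frac{2051}{3}} = \left(-2469\right) \frac{3}{2051} = - \frac{7407}{2051}$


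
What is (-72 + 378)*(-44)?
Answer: -13464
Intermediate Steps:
(-72 + 378)*(-44) = 306*(-44) = -13464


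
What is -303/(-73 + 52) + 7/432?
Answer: 43681/3024 ≈ 14.445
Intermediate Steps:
-303/(-73 + 52) + 7/432 = -303/(-21) + 7*(1/432) = -303*(-1/21) + 7/432 = 101/7 + 7/432 = 43681/3024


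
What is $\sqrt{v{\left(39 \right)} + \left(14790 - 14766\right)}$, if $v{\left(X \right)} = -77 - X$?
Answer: $2 i \sqrt{23} \approx 9.5917 i$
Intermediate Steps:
$\sqrt{v{\left(39 \right)} + \left(14790 - 14766\right)} = \sqrt{\left(-77 - 39\right) + \left(14790 - 14766\right)} = \sqrt{-116 + 24} = \sqrt{-92} = 2 i \sqrt{23}$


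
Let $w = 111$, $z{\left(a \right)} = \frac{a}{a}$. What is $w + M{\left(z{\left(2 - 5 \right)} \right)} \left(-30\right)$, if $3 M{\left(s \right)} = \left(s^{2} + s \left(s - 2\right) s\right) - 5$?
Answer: $161$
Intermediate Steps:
$z{\left(a \right)} = 1$
$M{\left(s \right)} = - \frac{5}{3} + \frac{s^{2}}{3} + \frac{s^{2} \left(-2 + s\right)}{3}$ ($M{\left(s \right)} = \frac{\left(s^{2} + s \left(s - 2\right) s\right) - 5}{3} = \frac{\left(s^{2} + s \left(-2 + s\right) s\right) - 5}{3} = \frac{\left(s^{2} + s^{2} \left(-2 + s\right)\right) - 5}{3} = \frac{-5 + s^{2} + s^{2} \left(-2 + s\right)}{3} = - \frac{5}{3} + \frac{s^{2}}{3} + \frac{s^{2} \left(-2 + s\right)}{3}$)
$w + M{\left(z{\left(2 - 5 \right)} \right)} \left(-30\right) = 111 + \left(- \frac{5}{3} - \frac{1^{2}}{3} + \frac{1^{3}}{3}\right) \left(-30\right) = 111 + \left(- \frac{5}{3} - \frac{1}{3} + \frac{1}{3} \cdot 1\right) \left(-30\right) = 111 + \left(- \frac{5}{3} - \frac{1}{3} + \frac{1}{3}\right) \left(-30\right) = 111 - -50 = 111 + 50 = 161$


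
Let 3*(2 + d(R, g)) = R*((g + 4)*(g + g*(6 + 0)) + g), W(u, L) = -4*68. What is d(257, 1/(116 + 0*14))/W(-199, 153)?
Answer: -785611/10980096 ≈ -0.071549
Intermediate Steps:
W(u, L) = -272
d(R, g) = -2 + R*(g + 7*g*(4 + g))/3 (d(R, g) = -2 + (R*((g + 4)*(g + g*(6 + 0)) + g))/3 = -2 + (R*((4 + g)*(g + g*6) + g))/3 = -2 + (R*((4 + g)*(g + 6*g) + g))/3 = -2 + (R*((4 + g)*(7*g) + g))/3 = -2 + (R*(7*g*(4 + g) + g))/3 = -2 + (R*(g + 7*g*(4 + g)))/3 = -2 + R*(g + 7*g*(4 + g))/3)
d(257, 1/(116 + 0*14))/W(-199, 153) = (-2 + (7/3)*257*(1/(116 + 0*14))² + (29/3)*257/(116 + 0*14))/(-272) = (-2 + (7/3)*257*(1/(116 + 0))² + (29/3)*257/(116 + 0))*(-1/272) = (-2 + (7/3)*257*(1/116)² + (29/3)*257/116)*(-1/272) = (-2 + (7/3)*257*(1/116)² + (29/3)*257*(1/116))*(-1/272) = (-2 + (7/3)*257*(1/13456) + 257/12)*(-1/272) = (-2 + 1799/40368 + 257/12)*(-1/272) = (785611/40368)*(-1/272) = -785611/10980096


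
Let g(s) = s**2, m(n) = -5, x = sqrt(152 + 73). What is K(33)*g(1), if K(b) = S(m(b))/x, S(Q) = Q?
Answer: -1/3 ≈ -0.33333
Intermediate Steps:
x = 15 (x = sqrt(225) = 15)
K(b) = -1/3 (K(b) = -5/15 = -5*1/15 = -1/3)
K(33)*g(1) = -1/3*1**2 = -1/3*1 = -1/3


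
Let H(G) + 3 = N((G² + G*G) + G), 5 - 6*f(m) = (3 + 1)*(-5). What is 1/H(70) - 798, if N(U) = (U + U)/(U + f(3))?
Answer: -9475331/11859 ≈ -799.00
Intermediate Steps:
f(m) = 25/6 (f(m) = ⅚ - (3 + 1)*(-5)/6 = ⅚ - 2*(-5)/3 = ⅚ - ⅙*(-20) = ⅚ + 10/3 = 25/6)
N(U) = 2*U/(25/6 + U) (N(U) = (U + U)/(U + 25/6) = (2*U)/(25/6 + U) = 2*U/(25/6 + U))
H(G) = -3 + 12*(G + 2*G²)/(25 + 6*G + 12*G²) (H(G) = -3 + 12*((G² + G*G) + G)/(25 + 6*((G² + G*G) + G)) = -3 + 12*((G² + G²) + G)/(25 + 6*((G² + G²) + G)) = -3 + 12*(2*G² + G)/(25 + 6*(2*G² + G)) = -3 + 12*(G + 2*G²)/(25 + 6*(G + 2*G²)) = -3 + 12*(G + 2*G²)/(25 + (6*G + 12*G²)) = -3 + 12*(G + 2*G²)/(25 + 6*G + 12*G²))
1/H(70) - 798 = 1/(3*(-25 - 2*70*(1 + 2*70))/(25 + 6*70*(1 + 2*70))) - 798 = 1/(3*(-25 - 2*70*(1 + 140))/(25 + 6*70*(1 + 140))) - 798 = 1/(3*(-25 - 2*70*141)/(25 + 6*70*141)) - 798 = 1/(3*(-25 - 19740)/(25 + 59220)) - 798 = 1/(3*(-19765)/59245) - 798 = 1/(3*(1/59245)*(-19765)) - 798 = 1/(-11859/11849) - 798 = -11849/11859 - 798 = -9475331/11859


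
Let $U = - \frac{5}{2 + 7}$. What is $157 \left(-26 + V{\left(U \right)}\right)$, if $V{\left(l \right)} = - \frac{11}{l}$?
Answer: $- \frac{4867}{5} \approx -973.4$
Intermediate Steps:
$U = - \frac{5}{9} \approx -0.55556$
$157 \left(-26 + V{\left(U \right)}\right) = 157 \left(-26 - \frac{11}{- \frac{5}{9}}\right) = 157 \left(-26 - - \frac{99}{5}\right) = 157 \left(-26 + \frac{99}{5}\right) = 157 \left(- \frac{31}{5}\right) = - \frac{4867}{5}$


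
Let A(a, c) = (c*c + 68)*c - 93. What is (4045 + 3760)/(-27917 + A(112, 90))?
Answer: 1561/141422 ≈ 0.011038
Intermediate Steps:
A(a, c) = -93 + c*(68 + c**2) (A(a, c) = (c**2 + 68)*c - 93 = (68 + c**2)*c - 93 = c*(68 + c**2) - 93 = -93 + c*(68 + c**2))
(4045 + 3760)/(-27917 + A(112, 90)) = (4045 + 3760)/(-27917 + (-93 + 90**3 + 68*90)) = 7805/(-27917 + (-93 + 729000 + 6120)) = 7805/(-27917 + 735027) = 7805/707110 = 7805*(1/707110) = 1561/141422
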